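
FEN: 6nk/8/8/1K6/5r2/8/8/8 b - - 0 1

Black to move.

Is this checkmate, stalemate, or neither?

neither

Black to move; black king on h8.
In check: no.
Legal moves for Black include: Kh7, Kg7, Ne7, Nh6, Nf6, Rf8, Rf7, Rf6, Rf5+, Rh4, Rg4, Re4, Rd4, Rc4, Rb4+, Ra4, Rf3, Rf2, ... (list truncated; more exist).
Black has legal moves and is not in check → neither.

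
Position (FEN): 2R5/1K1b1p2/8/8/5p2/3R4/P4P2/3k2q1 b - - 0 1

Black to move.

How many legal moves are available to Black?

2

Black to move; king on d1.
In check: yes, from the white rook on d3.
Legal moves: Ke2, Ke1.
Count: 2.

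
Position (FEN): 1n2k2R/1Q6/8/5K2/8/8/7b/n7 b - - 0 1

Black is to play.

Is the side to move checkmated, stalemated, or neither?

checkmate

Black to move; black king on e8.
In check: yes, from the white rook on h8.
King squares — d7: attacked by Qb7; e7: attacked by Qb7; f7: attacked by Qb7; d8: attacked by Rh8; f8: attacked by Rh8.
Legal moves for Black: none.
In check with no legal moves → checkmate.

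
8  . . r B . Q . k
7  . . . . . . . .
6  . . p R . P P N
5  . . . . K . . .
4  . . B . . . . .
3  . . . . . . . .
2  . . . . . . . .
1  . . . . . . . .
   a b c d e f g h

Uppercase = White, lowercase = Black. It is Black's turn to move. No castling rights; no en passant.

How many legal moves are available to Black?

Black to move; king on h8.
In check: yes, from the white queen on f8.
Legal moves: none.
Count: 0.

0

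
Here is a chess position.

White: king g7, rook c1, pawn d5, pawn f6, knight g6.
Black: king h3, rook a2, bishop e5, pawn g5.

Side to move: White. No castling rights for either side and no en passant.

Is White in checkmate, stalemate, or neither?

neither

White to move; white king on g7.
In check: no.
Legal moves for White include: Kh8, Kg8, Kf8, Kh7, Kf7, Kh6, Nh8, Nf8, Ne7, Nxe5, Nh4, Nf4+, Rc8, Rc7, Rc6, Rc5, Rc4, Rc3+, ... (list truncated; more exist).
White has legal moves and is not in check → neither.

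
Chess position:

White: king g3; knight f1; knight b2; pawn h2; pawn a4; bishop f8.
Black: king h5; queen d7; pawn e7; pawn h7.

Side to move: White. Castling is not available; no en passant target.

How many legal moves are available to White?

White to move; king on g3.
In check: no.
Legal moves: Bg7, Bxe7, Bh6, Kf4, Kf3, Kg2, Kf2, Nc4, Nd3, Nd1, Ne3, Nd2, a5, h3, h4.
Count: 15.

15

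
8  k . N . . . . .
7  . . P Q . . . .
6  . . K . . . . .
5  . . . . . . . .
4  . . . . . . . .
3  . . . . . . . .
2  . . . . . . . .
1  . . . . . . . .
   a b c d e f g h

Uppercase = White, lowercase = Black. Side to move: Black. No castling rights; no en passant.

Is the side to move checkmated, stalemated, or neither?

stalemate

Black to move; black king on a8.
In check: no.
King squares — a7: attacked by Nc8; b7: attacked by Kc6; b8: attacked by Pc7.
Legal moves for Black: none.
Not in check and no legal moves → stalemate.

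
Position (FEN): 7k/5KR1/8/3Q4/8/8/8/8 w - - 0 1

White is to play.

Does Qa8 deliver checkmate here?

After Qa8: black king on h8; in check: yes, from the white queen on a8.
King squares — g7: attacked by Kf7; h7: attacked by Rg7; g8: attacked by Kf7.
Black has no legal moves → checkmate.

yes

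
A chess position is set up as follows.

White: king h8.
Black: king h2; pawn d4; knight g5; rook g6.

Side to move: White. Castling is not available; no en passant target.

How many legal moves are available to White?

White to move; king on h8.
In check: no.
Legal moves: none.
Count: 0.

0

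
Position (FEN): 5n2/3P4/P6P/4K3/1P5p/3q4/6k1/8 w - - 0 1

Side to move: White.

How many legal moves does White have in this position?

White to move; king on e5.
In check: no.
Legal moves: Kf6, Kf4, d8=Q, d8=R, d8=B, d8=N, h7, a7, b5.
Count: 9.

9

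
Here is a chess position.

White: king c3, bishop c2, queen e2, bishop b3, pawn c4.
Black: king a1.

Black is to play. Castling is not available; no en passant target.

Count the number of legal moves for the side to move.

Black to move; king on a1.
In check: no.
Legal moves: none.
Count: 0.

0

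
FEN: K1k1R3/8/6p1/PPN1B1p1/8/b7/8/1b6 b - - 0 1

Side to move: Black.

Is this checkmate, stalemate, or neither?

checkmate

Black to move; black king on c8.
In check: yes, from the white rook on e8.
King squares — b7: attacked by Nc5; c7: attacked by Be5; d7: attacked by Nc5; b8: attacked by Be5; d8: attacked by Re8.
Legal moves for Black: none.
In check with no legal moves → checkmate.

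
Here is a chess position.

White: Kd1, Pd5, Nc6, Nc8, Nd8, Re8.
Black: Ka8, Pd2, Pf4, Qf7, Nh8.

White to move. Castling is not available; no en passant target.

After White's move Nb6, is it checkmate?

After Nb6: black king on a8; in check: yes, from the white knight on b6.
King squares — a7: attacked by Nc6; b7: attacked by Nd8; b8: attacked by Nc6.
Black has no legal moves → checkmate.

yes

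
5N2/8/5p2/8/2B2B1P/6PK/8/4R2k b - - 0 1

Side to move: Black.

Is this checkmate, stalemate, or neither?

checkmate

Black to move; black king on h1.
In check: yes, from the white rook on e1.
King squares — g1: attacked by Re1; g2: attacked by Kh3; h2: attacked by Kh3.
Legal moves for Black: none.
In check with no legal moves → checkmate.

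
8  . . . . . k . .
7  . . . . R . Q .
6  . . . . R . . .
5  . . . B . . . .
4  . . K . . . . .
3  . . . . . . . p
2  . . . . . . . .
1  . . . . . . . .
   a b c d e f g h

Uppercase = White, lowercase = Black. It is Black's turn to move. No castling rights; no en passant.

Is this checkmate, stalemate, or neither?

Black to move; black king on f8.
In check: yes, from the white queen on g7.
King squares — e7: attacked by Re6; f7: attacked by Re7; g7: attacked by Re7; e8: attacked by Re7; g8: attacked by Qg7.
Legal moves for Black: none.
In check with no legal moves → checkmate.

checkmate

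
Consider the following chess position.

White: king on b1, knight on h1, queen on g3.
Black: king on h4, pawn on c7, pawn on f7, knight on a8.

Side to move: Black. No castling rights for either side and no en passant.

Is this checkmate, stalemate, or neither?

neither

Black to move; black king on h4.
In check: yes, from the white queen on g3.
King squares — g3: attacked by Nh1; h3: attacked by Qg3; g4: attacked by Qg3; g5: attacked by Qg3; h5: available.
Legal moves for Black: Kh5.
Black is in check but has 1 legal move → neither.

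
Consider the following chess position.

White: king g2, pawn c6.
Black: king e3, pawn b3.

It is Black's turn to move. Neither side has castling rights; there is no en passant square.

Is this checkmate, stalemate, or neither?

neither

Black to move; black king on e3.
In check: no.
Legal moves for Black: Kf4, Ke4, Kd4, Kd3, Ke2, Kd2, b2.
Black has 7 legal moves and is not in check → neither.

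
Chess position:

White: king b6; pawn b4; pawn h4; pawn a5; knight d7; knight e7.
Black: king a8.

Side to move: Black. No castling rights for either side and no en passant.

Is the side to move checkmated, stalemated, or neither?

stalemate

Black to move; black king on a8.
In check: no.
King squares — a7: attacked by Kb6; b7: attacked by Kb6; b8: attacked by Nd7.
Legal moves for Black: none.
Not in check and no legal moves → stalemate.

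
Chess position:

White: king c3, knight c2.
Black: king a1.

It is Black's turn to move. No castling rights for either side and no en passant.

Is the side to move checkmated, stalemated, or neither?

Black to move; black king on a1.
In check: yes, from the white knight on c2.
Legal moves for Black: Ka2, Kb1.
Black is in check but has 2 legal moves → neither.

neither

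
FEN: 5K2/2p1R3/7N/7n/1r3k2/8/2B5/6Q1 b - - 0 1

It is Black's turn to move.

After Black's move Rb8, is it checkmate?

After Rb8: white king on f8; in check: yes, from the black rook on b8.
White has 2 legal replies: Kf7, Re8.
In check but a legal move exists → not checkmate.

no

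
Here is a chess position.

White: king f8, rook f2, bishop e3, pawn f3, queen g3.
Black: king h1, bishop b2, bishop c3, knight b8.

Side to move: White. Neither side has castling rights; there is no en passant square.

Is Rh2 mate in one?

yes

After Rh2: black king on h1; in check: yes, from the white rook on h2.
King squares — g1: attacked by Be3; g2: attacked by Rh2; h2: attacked by Qg3.
Black has no legal moves → checkmate.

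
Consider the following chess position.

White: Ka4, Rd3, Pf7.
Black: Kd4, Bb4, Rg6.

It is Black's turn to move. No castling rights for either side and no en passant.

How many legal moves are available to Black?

5

Black to move; king on d4.
In check: yes, from the white rook on d3.
Legal moves: Ke5, Kc5, Ke4, Kc4, Kxd3.
Count: 5.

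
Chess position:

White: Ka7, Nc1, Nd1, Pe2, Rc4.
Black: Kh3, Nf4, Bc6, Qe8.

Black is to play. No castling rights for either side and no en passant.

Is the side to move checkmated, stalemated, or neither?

Black to move; black king on h3.
In check: no.
Legal moves for Black include: Qh8, Qg8, Qf8, Qd8, Qc8, Qb8+, Qa8+, Qf7+, Qe7+, Qd7+, Qg6, Qe6, Qh5, Qe5, Qe4, Qe3+, Qxe2, Ba8, ... (list truncated; more exist).
Black has legal moves and is not in check → neither.

neither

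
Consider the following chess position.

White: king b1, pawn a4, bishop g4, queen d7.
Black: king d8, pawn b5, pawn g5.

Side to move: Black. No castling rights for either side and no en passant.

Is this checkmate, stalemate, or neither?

checkmate

Black to move; black king on d8.
In check: yes, from the white queen on d7.
King squares — c7: attacked by Qd7; d7: attacked by Bg4; e7: attacked by Qd7; c8: attacked by Qd7; e8: attacked by Qd7.
Legal moves for Black: none.
In check with no legal moves → checkmate.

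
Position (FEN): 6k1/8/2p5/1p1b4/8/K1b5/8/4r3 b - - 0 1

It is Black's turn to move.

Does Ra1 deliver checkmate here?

After Ra1: white king on a3; in check: yes, from the black rook on a1.
King squares — a2: attacked by Ra1; b2: attacked by Bc3; b3: attacked by Bd5; a4: attacked by Ra1; b4: attacked by Bc3.
White has no legal moves → checkmate.

yes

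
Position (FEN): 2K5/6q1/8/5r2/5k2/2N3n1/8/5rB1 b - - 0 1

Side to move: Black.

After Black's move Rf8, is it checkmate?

After Rf8: white king on c8; in check: yes, from the black rook on f8.
King squares — b7: attacked by Qg7; c7: attacked by Qg7; d7: attacked by Qg7; b8: attacked by Rf8; d8: attacked by Rf8.
White has no legal moves → checkmate.

yes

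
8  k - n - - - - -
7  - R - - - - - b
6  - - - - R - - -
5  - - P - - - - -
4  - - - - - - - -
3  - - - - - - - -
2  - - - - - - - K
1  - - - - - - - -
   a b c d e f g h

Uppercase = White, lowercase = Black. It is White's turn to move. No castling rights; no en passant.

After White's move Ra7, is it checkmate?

no

After Ra7: black king on a8; in check: yes, from the white rook on a7.
Black has 3 legal replies: Kb8, Kxa7, Nxa7.
In check but a legal move exists → not checkmate.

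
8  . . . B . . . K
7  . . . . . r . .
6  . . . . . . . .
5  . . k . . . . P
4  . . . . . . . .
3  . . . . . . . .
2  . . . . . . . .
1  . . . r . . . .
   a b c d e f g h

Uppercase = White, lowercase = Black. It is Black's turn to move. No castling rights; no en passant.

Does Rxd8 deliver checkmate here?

yes

After Rxd8: white king on h8; in check: yes, from the black rook on d8.
King squares — g7: attacked by Rf7; h7: attacked by Rf7; g8: attacked by Rd8.
White has no legal moves → checkmate.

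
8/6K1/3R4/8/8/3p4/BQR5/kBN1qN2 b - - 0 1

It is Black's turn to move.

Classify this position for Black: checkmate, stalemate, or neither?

Black to move; black king on a1.
In check: yes, from the white queen on b2.
King squares — b1: attacked by Ba2; a2: attacked by Bb1; b2: attacked by Rc2.
Legal moves for Black: none.
In check with no legal moves → checkmate.

checkmate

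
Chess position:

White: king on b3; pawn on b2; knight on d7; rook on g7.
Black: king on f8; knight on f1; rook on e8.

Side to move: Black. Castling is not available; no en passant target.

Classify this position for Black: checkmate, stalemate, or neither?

Black to move; black king on f8.
In check: yes, from the white knight on d7.
Legal moves for Black: Kxg7.
Black is in check but has 1 legal move → neither.

neither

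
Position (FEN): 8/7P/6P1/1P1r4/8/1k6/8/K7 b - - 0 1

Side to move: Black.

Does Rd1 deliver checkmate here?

yes

After Rd1: white king on a1; in check: yes, from the black rook on d1.
King squares — b1: attacked by Rd1; a2: attacked by Kb3; b2: attacked by Kb3.
White has no legal moves → checkmate.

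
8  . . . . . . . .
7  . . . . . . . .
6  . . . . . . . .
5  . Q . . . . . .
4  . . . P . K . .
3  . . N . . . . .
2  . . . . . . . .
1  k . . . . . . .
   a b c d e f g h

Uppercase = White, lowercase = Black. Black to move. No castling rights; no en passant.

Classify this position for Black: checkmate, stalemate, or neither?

Black to move; black king on a1.
In check: no.
King squares — b1: attacked by Nc3; a2: attacked by Nc3; b2: attacked by Qb5.
Legal moves for Black: none.
Not in check and no legal moves → stalemate.

stalemate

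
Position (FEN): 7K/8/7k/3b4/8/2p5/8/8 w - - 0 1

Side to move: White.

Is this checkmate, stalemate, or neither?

White to move; white king on h8.
In check: no.
King squares — g7: attacked by Kh6; h7: attacked by Kh6; g8: attacked by Bd5.
Legal moves for White: none.
Not in check and no legal moves → stalemate.

stalemate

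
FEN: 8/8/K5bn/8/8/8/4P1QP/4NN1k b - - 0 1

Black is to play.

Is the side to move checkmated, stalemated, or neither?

Black to move; black king on h1.
In check: yes, from the white queen on g2.
King squares — g1: attacked by Qg2; g2: attacked by Ne1; h2: attacked by Nf1.
Legal moves for Black: none.
In check with no legal moves → checkmate.

checkmate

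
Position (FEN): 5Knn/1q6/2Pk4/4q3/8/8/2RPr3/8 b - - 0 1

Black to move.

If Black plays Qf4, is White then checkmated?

After Qf4: white king on f8; in check: yes, from the black queen on f4.
White has 1 legal reply: Kxg8.
In check but a legal move exists → not checkmate.

no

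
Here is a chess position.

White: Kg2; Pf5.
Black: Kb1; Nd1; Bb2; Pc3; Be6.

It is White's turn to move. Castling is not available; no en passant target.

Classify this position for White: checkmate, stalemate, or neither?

White to move; white king on g2.
In check: no.
Legal moves for White: Kh3, Kg3, Kf3, Kh2, Kh1, Kg1, Kf1, fxe6, f6.
White has 9 legal moves and is not in check → neither.

neither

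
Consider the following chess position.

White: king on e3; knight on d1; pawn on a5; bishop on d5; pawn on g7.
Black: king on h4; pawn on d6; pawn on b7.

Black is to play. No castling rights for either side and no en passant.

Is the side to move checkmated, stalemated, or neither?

Black to move; black king on h4.
In check: no.
Legal moves for Black: Kh5, Kg5, Kg4, Kh3, Kg3, b6, b5.
Black has 7 legal moves and is not in check → neither.

neither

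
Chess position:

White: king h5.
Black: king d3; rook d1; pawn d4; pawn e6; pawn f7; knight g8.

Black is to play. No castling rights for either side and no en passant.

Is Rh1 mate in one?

After Rh1: white king on h5; in check: yes, from the black rook on h1.
White has 2 legal replies: Kg5, Kg4.
In check but a legal move exists → not checkmate.

no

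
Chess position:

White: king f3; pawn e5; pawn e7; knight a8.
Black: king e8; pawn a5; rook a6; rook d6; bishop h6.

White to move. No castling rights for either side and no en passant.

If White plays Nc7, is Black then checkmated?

After Nc7: black king on e8; in check: yes, from the white knight on c7.
Black has 3 legal replies: Kf7, Kxe7, Kd7.
In check but a legal move exists → not checkmate.

no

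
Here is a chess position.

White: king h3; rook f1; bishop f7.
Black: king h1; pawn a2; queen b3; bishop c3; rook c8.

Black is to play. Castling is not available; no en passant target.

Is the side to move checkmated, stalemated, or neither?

Black to move; black king on h1.
In check: yes, from the white rook on f1.
King squares — g1: attacked by Rf1; g2: attacked by Kh3; h2: attacked by Kh3.
Legal moves for Black: none.
In check with no legal moves → checkmate.

checkmate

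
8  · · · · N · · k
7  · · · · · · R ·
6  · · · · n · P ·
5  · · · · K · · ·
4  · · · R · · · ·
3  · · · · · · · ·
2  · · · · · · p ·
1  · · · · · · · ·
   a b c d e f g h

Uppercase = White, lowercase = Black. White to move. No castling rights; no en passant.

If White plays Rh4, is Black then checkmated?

yes

After Rh4: black king on h8; in check: yes, from the white rook on h4.
King squares — g7: attacked by Ne8; h7: attacked by Rh4; g8: attacked by Rg7.
Black has no legal moves → checkmate.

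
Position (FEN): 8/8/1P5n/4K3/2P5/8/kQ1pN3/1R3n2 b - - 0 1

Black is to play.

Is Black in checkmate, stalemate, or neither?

Black to move; black king on a2.
In check: yes, from the white queen on b2.
King squares — a1: attacked by Rb1; b1: attacked by Qb2; b2: attacked by Rb1; a3: attacked by Qb2; b3: attacked by Qb2.
Legal moves for Black: none.
In check with no legal moves → checkmate.

checkmate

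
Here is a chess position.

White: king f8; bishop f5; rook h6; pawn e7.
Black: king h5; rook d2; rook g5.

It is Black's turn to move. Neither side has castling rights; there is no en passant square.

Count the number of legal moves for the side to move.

1

Black to move; king on h5.
In check: yes, from the white rook on h6.
Legal moves: Kxh6.
Count: 1.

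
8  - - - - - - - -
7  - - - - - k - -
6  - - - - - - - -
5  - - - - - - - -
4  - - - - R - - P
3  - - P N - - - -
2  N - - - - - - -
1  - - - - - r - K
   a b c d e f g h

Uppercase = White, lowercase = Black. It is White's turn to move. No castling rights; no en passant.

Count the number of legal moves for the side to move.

2

White to move; king on h1.
In check: yes, from the black rook on f1.
Legal moves: Kh2, Kg2.
Count: 2.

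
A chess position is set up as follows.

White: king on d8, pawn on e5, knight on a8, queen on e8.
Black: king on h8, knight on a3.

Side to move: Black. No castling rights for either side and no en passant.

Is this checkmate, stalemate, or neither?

neither

Black to move; black king on h8.
In check: yes, from the white queen on e8.
King squares — g7: available; h7: available; g8: attacked by Qe8.
Legal moves for Black: Kh7, Kg7.
Black is in check but has 2 legal moves → neither.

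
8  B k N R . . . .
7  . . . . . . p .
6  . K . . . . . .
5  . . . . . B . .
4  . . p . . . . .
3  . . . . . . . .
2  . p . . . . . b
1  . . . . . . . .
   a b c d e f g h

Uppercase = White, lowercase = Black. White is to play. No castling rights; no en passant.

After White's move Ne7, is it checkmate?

After Ne7: black king on b8; in check: yes, from the white rook on d8.
King squares — a7: attacked by Kb6; b7: attacked by Kb6; c7: attacked by Kb6; a8: attacked by Rd8; c8: attacked by Bf5.
Black has no legal moves → checkmate.

yes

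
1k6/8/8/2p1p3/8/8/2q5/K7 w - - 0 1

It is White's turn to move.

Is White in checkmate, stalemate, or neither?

White to move; white king on a1.
In check: no.
King squares — b1: attacked by Qc2; a2: attacked by Qc2; b2: attacked by Qc2.
Legal moves for White: none.
Not in check and no legal moves → stalemate.

stalemate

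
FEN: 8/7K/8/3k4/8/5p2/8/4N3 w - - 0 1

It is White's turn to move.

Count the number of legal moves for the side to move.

White to move; king on h7.
In check: no.
Legal moves: Kh8, Kg8, Kg7, Kh6, Kg6, Nxf3, Nd3, Ng2, Nc2.
Count: 9.

9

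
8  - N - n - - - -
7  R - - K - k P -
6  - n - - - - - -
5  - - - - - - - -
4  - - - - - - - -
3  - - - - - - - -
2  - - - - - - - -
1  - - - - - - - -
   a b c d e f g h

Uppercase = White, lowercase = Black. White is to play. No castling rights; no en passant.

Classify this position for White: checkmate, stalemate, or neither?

White to move; white king on d7.
In check: yes, from the black knight on b6.
Legal moves for White: Kxd8+, Kc7, Kd6+.
White is in check but has 3 legal moves → neither.

neither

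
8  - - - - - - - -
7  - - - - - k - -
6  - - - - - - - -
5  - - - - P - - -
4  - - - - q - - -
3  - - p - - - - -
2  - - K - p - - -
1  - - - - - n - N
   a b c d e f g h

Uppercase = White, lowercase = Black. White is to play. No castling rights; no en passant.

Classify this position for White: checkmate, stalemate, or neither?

White to move; white king on c2.
In check: yes, from the black queen on e4.
Legal moves for White: Kxc3, Kb3, Kc1.
White is in check but has 3 legal moves → neither.

neither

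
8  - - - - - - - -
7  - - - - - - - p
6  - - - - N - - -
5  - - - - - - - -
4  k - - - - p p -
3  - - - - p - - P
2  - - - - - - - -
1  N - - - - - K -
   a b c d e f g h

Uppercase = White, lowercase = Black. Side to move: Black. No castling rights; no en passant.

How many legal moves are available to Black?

10

Black to move; king on a4.
In check: no.
Legal moves: Kb5, Ka5, Kb4, Ka3, gxh3, h6, g3, f3, e2, h5.
Count: 10.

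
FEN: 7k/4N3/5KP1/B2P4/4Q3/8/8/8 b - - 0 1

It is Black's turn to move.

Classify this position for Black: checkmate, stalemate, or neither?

stalemate

Black to move; black king on h8.
In check: no.
King squares — g7: attacked by Kf6; h7: attacked by Pg6; g8: attacked by Ne7.
Legal moves for Black: none.
Not in check and no legal moves → stalemate.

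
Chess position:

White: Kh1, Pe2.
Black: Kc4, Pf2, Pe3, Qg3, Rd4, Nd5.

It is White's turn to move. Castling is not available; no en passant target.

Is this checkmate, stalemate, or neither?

White to move; white king on h1.
In check: no.
King squares — g1: attacked by Pf2; g2: attacked by Qg3; h2: attacked by Qg3.
Legal moves for White: none.
Not in check and no legal moves → stalemate.

stalemate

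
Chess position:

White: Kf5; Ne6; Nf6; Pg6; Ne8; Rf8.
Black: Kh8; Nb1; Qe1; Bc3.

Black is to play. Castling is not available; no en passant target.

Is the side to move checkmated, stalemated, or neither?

checkmate

Black to move; black king on h8.
In check: yes, from the white rook on f8.
King squares — g7: attacked by Ne6; h7: attacked by Nf6; g8: attacked by Nf6.
Legal moves for Black: none.
In check with no legal moves → checkmate.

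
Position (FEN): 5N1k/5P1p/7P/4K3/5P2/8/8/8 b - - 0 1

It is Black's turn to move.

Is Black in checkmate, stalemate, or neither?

Black to move; black king on h8.
In check: no.
King squares — g7: attacked by Ph6; h7: own pawn; g8: attacked by Pf7.
Legal moves for Black: none.
Not in check and no legal moves → stalemate.

stalemate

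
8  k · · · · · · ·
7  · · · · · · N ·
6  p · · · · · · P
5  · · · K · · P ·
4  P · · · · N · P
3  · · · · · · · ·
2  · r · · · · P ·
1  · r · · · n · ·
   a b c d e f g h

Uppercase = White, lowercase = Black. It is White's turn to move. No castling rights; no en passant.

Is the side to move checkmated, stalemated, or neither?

White to move; white king on d5.
In check: no.
Legal moves for White include: Ne8, Nge6, Ngh5, Nf5, Ke6, Kd6, Kc6, Ke5, Kc5, Ke4, Kd4, Kc4, Ng6, Nfe6, Nfh5, Nh3, Nd3, Ne2, ... (list truncated; more exist).
White has legal moves and is not in check → neither.

neither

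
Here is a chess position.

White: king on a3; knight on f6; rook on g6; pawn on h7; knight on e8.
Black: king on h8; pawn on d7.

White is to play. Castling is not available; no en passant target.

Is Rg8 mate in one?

After Rg8: black king on h8; in check: yes, from the white rook on g8.
King squares — g7: attacked by Ne8; h7: attacked by Nf6; g8: attacked by Nf6.
Black has no legal moves → checkmate.

yes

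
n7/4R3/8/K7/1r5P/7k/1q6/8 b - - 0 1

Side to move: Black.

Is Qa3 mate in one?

After Qa3: white king on a5; in check: yes, from the black queen on a3.
King squares — a4: attacked by Qa3; b4: attacked by Qa3; b5: attacked by Rb4; a6: attacked by Qa3; b6: attacked by Rb4.
White has no legal moves → checkmate.

yes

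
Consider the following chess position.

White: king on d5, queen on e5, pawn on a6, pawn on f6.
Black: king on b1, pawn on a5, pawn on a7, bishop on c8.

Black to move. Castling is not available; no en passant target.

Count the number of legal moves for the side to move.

11

Black to move; king on b1.
In check: no.
Legal moves: Bd7, Bb7+, Be6+, Bxa6, Bf5, Bg4, Bh3, Kc2, Ka2, Kc1, a4.
Count: 11.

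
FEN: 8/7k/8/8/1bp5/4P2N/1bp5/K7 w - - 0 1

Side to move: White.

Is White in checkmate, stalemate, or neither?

White to move; white king on a1.
In check: yes, from the black bishop on b2.
Legal moves for White: Kxb2, Ka2.
White is in check but has 2 legal moves → neither.

neither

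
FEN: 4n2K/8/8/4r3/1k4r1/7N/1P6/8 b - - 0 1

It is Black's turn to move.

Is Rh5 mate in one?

After Rh5: white king on h8; in check: yes, from the black rook on h5.
King squares — g7: attacked by Rg4; h7: attacked by Rh5; g8: attacked by Rg4.
White has no legal moves → checkmate.

yes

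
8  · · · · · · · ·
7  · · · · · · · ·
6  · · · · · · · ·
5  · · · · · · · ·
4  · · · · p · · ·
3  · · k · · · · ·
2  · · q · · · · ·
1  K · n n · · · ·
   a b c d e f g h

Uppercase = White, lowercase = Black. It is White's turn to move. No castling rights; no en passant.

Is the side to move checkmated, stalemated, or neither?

stalemate

White to move; white king on a1.
In check: no.
King squares — b1: attacked by Qc2; a2: attacked by Nc1; b2: attacked by Nd1.
Legal moves for White: none.
Not in check and no legal moves → stalemate.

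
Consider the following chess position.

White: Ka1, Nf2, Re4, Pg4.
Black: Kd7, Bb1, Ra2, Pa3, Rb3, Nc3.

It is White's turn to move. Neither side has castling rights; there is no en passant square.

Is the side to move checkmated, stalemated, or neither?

White to move; white king on a1.
In check: yes, from the black rook on a2.
King squares — b1: attacked by Rb3; a2: attacked by Bb1; b2: attacked by Ra2.
Legal moves for White: none.
In check with no legal moves → checkmate.

checkmate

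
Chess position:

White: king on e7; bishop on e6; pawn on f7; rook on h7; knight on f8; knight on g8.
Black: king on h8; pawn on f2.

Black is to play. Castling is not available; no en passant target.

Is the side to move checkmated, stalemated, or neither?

checkmate

Black to move; black king on h8.
In check: yes, from the white rook on h7.
King squares — g7: attacked by Rh7; h7: attacked by Nf8; g8: attacked by Pf7.
Legal moves for Black: none.
In check with no legal moves → checkmate.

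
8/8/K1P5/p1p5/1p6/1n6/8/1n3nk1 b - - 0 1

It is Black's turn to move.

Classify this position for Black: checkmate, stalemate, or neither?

Black to move; black king on g1.
In check: no.
Legal moves for Black: Nd4, N3d2, Nc1, Na1, Kh2, Kg2, Kf2, Kh1, Ng3, Ne3, Nh2, Nfd2, Nc3, Na3, Nb1d2, c4, a4.
Black has 17 legal moves and is not in check → neither.

neither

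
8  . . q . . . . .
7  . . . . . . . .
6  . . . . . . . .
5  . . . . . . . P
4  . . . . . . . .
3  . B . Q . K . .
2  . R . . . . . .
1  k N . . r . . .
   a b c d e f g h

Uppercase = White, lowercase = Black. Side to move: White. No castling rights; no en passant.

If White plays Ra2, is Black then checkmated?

After Ra2: black king on a1; in check: yes, from the white rook on a2.
King squares — b1: attacked by Qd3; a2: attacked by Bb3; b2: attacked by Ra2.
Black has no legal moves → checkmate.

yes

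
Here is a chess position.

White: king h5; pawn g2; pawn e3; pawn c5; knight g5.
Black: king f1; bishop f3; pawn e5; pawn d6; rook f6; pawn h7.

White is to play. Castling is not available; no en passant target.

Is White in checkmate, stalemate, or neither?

White to move; white king on h5.
In check: yes, from the black bishop on f3.
Legal moves for White: Kh4, Nxf3, gxf3, g4.
White is in check but has 4 legal moves → neither.

neither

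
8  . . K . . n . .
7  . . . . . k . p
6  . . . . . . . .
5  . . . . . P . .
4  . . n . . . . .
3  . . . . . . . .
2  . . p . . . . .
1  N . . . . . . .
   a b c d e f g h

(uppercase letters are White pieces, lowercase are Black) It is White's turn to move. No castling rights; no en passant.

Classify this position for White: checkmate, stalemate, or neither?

White to move; white king on c8.
In check: no.
Legal moves for White: Kd8, Kb8, Kc7, Kb7, Nb3, Nxc2, f6.
White has 7 legal moves and is not in check → neither.

neither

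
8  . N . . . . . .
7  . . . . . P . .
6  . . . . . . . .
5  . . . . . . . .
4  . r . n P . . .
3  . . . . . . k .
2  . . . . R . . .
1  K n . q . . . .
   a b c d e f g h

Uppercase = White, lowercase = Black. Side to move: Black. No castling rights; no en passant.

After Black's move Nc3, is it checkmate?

After Nc3: white king on a1; in check: yes, from the black queen on d1.
King squares — b1: attacked by Qd1; a2: attacked by Nc3; b2: attacked by Rb4.
White has no legal moves → checkmate.

yes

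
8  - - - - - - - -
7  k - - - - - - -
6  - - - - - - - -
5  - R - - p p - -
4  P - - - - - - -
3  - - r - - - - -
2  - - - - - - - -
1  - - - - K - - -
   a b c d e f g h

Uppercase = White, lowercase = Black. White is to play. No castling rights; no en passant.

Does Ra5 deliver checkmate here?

no

After Ra5: black king on a7; in check: yes, from the white rook on a5.
Black has 3 legal replies: Kb8, Kb7, Kb6.
In check but a legal move exists → not checkmate.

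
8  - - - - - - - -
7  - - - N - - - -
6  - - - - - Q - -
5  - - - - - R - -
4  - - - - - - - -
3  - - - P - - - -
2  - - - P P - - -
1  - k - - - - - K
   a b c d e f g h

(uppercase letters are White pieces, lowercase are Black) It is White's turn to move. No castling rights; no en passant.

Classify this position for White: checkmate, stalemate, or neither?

neither

White to move; white king on h1.
In check: no.
Legal moves for White include: Nf8, Nb8, Nb6, Ne5, Nc5, Qh8, Qf8, Qd8, Qg7, Qf7, Qe7, Qh6, Qg6, Qe6, Qd6, Qc6, Qb6+, Qa6, ... (list truncated; more exist).
White has legal moves and is not in check → neither.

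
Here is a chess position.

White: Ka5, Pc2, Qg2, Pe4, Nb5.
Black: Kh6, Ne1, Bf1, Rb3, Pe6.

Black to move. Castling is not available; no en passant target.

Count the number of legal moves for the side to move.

23

Black to move; king on h6.
In check: no.
Legal moves: Kh7, Kh5, Rxb5+, Rb4, Rh3, Rg3, Rf3, Re3, Rd3, Rc3, Ra3+, Rb2, Rb1, Bxb5, Bc4, Bd3, Bxg2, Be2, Nf3, Nd3, Nxg2, Nxc2, e5.
Count: 23.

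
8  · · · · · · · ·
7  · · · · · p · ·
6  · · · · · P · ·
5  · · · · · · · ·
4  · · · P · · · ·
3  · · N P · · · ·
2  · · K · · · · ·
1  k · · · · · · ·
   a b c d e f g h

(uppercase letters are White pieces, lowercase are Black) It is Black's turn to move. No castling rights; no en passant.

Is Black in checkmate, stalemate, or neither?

stalemate

Black to move; black king on a1.
In check: no.
King squares — b1: attacked by Kc2; a2: attacked by Nc3; b2: attacked by Kc2.
Legal moves for Black: none.
Not in check and no legal moves → stalemate.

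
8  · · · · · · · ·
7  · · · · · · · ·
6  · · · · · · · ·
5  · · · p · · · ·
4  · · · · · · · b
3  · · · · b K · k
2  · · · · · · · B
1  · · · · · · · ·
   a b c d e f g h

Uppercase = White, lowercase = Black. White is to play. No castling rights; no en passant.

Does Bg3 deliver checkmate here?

no

After Bg3: black king on h3; in check: no.
Black is not in check, so this cannot be checkmate.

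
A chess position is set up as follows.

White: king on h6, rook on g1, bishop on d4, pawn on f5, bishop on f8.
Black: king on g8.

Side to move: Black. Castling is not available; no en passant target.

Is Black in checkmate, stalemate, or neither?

neither

Black to move; black king on g8.
In check: yes, from the white rook on g1.
Legal moves for Black: Kxf8, Kf7.
Black is in check but has 2 legal moves → neither.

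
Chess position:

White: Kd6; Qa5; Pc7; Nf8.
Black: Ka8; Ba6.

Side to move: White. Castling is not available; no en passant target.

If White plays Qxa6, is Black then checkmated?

After Qxa6: black king on a8; in check: yes, from the white queen on a6.
King squares — a7: attacked by Qa6; b7: attacked by Qa6; b8: attacked by Pc7.
Black has no legal moves → checkmate.

yes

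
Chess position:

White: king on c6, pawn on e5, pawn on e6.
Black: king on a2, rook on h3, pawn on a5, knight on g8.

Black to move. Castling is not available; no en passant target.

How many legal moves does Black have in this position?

23

Black to move; king on a2.
In check: no.
Legal moves: Ne7+, Nh6, Nf6, Rh8, Rh7, Rh6, Rh5, Rh4, Rg3, Rf3, Re3, Rd3, Rc3+, Rb3, Ra3, Rh2, Rh1, Kb3, Ka3, Kb2, Kb1, Ka1, a4.
Count: 23.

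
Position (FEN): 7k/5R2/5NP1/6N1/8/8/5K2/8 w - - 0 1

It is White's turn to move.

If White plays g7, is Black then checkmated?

After g7: black king on h8; in check: yes, from the white pawn on g7.
King squares — g7: attacked by Rf7; h7: attacked by Ng5; g8: attacked by Nf6.
Black has no legal moves → checkmate.

yes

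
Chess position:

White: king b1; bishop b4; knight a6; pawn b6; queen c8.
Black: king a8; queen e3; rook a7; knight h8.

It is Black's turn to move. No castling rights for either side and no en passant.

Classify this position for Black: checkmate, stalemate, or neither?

checkmate

Black to move; black king on a8.
In check: yes, from the white queen on c8.
King squares — a7: own rook; b7: attacked by Qc8; b8: attacked by Na6.
Legal moves for Black: none.
In check with no legal moves → checkmate.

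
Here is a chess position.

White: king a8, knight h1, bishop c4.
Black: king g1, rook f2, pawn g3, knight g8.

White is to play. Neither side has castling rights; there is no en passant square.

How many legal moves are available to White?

White to move; king on a8.
In check: no.
Legal moves: Kb8, Kb7, Ka7, Bxg8, Bf7, Be6, Ba6, Bd5, Bb5, Bd3, Bb3, Be2, Ba2, Bf1, Nxg3, Nxf2.
Count: 16.

16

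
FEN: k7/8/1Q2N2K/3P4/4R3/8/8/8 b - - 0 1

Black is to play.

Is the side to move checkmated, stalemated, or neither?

Black to move; black king on a8.
In check: no.
King squares — a7: attacked by Qb6; b7: attacked by Qb6; b8: attacked by Qb6.
Legal moves for Black: none.
Not in check and no legal moves → stalemate.

stalemate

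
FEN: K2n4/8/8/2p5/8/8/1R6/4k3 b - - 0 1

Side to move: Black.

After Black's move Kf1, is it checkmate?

no

After Kf1: white king on a8; in check: no.
White is not in check, so this cannot be checkmate.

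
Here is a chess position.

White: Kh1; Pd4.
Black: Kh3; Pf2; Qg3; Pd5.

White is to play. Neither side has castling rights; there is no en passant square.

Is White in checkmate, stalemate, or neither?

stalemate

White to move; white king on h1.
In check: no.
King squares — g1: attacked by Pf2; g2: attacked by Qg3; h2: attacked by Qg3.
Legal moves for White: none.
Not in check and no legal moves → stalemate.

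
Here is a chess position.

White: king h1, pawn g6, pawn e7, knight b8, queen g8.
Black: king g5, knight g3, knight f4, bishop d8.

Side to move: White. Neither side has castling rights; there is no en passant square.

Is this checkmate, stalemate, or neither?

White to move; white king on h1.
In check: yes, from the black knight on g3.
Legal moves for White: Kh2, Kg1.
White is in check but has 2 legal moves → neither.

neither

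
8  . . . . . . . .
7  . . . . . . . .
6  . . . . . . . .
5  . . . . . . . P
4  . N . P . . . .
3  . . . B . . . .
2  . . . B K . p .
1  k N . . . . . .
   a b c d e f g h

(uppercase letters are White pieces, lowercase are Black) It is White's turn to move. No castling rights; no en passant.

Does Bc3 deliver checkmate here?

yes

After Bc3: black king on a1; in check: yes, from the white bishop on c3.
King squares — b1: attacked by Bd3; a2: attacked by Nb4; b2: attacked by Bc3.
Black has no legal moves → checkmate.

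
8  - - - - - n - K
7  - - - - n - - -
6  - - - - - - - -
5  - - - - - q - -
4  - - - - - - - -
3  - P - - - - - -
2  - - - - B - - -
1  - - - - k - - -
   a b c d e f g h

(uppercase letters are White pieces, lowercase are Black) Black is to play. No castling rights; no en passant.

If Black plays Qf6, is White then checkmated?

yes

After Qf6: white king on h8; in check: yes, from the black queen on f6.
King squares — g7: attacked by Qf6; h7: attacked by Nf8; g8: attacked by Ne7.
White has no legal moves → checkmate.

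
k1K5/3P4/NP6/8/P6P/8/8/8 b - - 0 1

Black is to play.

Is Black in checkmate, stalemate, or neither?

stalemate

Black to move; black king on a8.
In check: no.
King squares — a7: attacked by Pb6; b7: attacked by Kc8; b8: attacked by Na6.
Legal moves for Black: none.
Not in check and no legal moves → stalemate.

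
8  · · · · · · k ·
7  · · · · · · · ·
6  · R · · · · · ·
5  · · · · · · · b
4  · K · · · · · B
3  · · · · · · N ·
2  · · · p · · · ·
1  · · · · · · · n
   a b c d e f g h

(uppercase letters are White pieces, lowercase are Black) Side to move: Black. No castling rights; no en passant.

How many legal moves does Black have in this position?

Black to move; king on g8.
In check: no.
Legal moves: Kh8, Kf8, Kh7, Kg7, Kf7, Be8, Bf7, Bg6, Bg4, Bf3, Be2, Bd1, Nxg3, Nf2, d1=Q, d1=R, d1=B, d1=N.
Count: 18.

18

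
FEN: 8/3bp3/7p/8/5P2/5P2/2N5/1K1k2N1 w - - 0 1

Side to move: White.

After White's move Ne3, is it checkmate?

After Ne3: black king on d1; in check: yes, from the white knight on e3.
Black has 2 legal replies: Kd2, Ke1.
In check but a legal move exists → not checkmate.

no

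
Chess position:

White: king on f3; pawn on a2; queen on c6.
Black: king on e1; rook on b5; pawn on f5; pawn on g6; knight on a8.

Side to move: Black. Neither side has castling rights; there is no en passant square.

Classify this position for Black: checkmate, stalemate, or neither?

Black to move; black king on e1.
In check: no.
Legal moves for Black: Nc7, Nb6, Rb8, Rb7, Rb6, Re5, Rd5, Rc5, Ra5, Rb4, Rb3+, Rb2, Rb1, Kd2, Kf1, Kd1, g5, f4.
Black has 18 legal moves and is not in check → neither.

neither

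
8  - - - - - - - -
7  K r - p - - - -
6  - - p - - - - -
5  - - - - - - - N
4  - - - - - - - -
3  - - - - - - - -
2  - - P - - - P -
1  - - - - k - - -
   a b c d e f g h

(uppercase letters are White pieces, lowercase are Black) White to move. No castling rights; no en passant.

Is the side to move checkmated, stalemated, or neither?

neither

White to move; white king on a7.
In check: yes, from the black rook on b7.
King squares — a6: available; b6: attacked by Rb7; b7: available; a8: available; b8: attacked by Rb7.
Legal moves for White: Ka8, Kxb7, Ka6.
White is in check but has 3 legal moves → neither.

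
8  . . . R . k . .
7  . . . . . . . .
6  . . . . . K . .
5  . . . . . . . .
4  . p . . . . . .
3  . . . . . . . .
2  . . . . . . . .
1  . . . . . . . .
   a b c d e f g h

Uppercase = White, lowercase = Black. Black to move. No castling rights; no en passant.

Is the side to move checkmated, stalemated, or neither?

checkmate

Black to move; black king on f8.
In check: yes, from the white rook on d8.
King squares — e7: attacked by Kf6; f7: attacked by Kf6; g7: attacked by Kf6; e8: attacked by Rd8; g8: attacked by Rd8.
Legal moves for Black: none.
In check with no legal moves → checkmate.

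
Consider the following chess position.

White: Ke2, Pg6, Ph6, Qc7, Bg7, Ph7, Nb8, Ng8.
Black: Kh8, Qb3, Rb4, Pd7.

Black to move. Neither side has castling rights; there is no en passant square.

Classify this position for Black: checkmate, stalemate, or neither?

checkmate

Black to move; black king on h8.
In check: yes, from the white bishop on g7.
King squares — g7: attacked by Ph6; h7: attacked by Pg6; g8: attacked by Ph7.
Legal moves for Black: none.
In check with no legal moves → checkmate.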